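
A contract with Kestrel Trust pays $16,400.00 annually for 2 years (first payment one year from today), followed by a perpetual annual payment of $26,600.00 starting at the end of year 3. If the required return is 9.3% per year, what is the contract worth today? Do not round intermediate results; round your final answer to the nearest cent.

$268151.32

PV of 2-year annuity: $16,400.00 × [1 − (1+0.093)^−2] / 0.093 = 28732.45614
Perpetuity value at year 2: $26,600.00 / 0.093 = 286021.50538
PV of perpetuity: 286021.50538 / (1+0.093)^2 = 239418.86309
Total PV = 28732.45614 + 239418.86309 = 268151.31924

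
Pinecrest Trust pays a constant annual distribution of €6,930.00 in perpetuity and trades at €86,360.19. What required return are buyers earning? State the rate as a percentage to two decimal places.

P = C/r ⇒ r = C/P = €6,930.00/€86,360.19 = 0.080245

8.02%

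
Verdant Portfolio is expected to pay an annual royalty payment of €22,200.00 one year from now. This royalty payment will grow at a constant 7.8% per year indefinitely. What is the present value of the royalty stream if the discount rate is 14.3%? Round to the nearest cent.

Growing perpetuity: P = D₁ / (r − g) = €22,200.0000 / (0.143 − 0.078) = €341,538.46

€341538.46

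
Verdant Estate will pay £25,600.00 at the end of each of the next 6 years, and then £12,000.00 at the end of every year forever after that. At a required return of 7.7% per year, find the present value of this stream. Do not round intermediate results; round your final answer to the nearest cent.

£219291.63

PV of 6-year annuity: £25,600.00 × [1 − (1+0.077)^−6] / 0.077 = 119430.54098
Perpetuity value at year 6: £12,000.00 / 0.077 = 155844.15584
PV of perpetuity: 155844.15584 / (1+0.077)^6 = 99861.08976
Total PV = 119430.54098 + 99861.08976 = 219291.63074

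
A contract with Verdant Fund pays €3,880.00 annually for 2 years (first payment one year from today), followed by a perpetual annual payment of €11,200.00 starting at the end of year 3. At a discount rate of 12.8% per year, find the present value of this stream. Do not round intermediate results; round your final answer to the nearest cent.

€75257.66

PV of 2-year annuity: €3,880.00 × [1 − (1+0.128)^−2] / 0.128 = 6489.11021
Perpetuity value at year 2: €11,200.00 / 0.128 = 87500.00000
PV of perpetuity: 87500.00000 / (1+0.128)^2 = 68768.54786
Total PV = 6489.11021 + 68768.54786 = 75257.65807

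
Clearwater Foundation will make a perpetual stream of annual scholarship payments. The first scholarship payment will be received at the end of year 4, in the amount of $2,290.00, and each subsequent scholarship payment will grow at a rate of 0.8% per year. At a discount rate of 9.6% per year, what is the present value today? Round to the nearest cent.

Value at end of year 3: C₁ / (r − g) = $2,290.00 / (0.096 − 0.008) = $26,022.7273
Discount to today: PV = $26,022.7273 / (1 + 0.096)^3 = $26,022.7273 / 1.316533 = $19,766.11

$19766.11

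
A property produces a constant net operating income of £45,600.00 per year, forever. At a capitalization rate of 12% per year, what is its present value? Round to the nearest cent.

£380000.00

Level perpetuity: PV = C / r = £45,600.00 / 0.12 = £380,000.00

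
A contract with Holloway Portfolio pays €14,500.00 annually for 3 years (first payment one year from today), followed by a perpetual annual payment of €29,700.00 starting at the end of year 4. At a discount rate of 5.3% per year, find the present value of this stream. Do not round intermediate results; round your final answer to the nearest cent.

PV of 3-year annuity: €14,500.00 × [1 − (1+0.053)^−3] / 0.053 = 39266.16797
Perpetuity value at year 3: €29,700.00 / 0.053 = 560377.35849
PV of perpetuity: 560377.35849 / (1+0.053)^3 = 479949.41445
Total PV = 39266.16797 + 479949.41445 = 519215.58242

€519215.58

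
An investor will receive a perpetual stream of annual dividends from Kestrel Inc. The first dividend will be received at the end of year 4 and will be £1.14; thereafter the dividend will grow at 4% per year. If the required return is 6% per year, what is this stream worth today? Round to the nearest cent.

£47.86

Value at end of year 3: C₁ / (r − g) = £1.14 / (0.06 − 0.04) = £57.0000
Discount to today: PV = £57.0000 / (1 + 0.06)^3 = £57.0000 / 1.191016 = £47.86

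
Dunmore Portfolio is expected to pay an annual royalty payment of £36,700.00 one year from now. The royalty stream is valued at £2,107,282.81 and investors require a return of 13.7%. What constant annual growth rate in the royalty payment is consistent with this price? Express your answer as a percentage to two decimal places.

P = D₁/(r−g) ⇒ g = r − D₁/P = 0.137 − £36,700.00/£2,107,282.81 = 0.119584

11.96%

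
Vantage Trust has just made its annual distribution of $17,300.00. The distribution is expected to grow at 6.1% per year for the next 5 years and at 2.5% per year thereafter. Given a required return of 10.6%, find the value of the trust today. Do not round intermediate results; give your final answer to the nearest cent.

$254360.52

D_1 = 18355.30000
D_2 = 19474.97330
D_3 = 20662.94667
D_4 = 21923.38642
D_5 = 23260.71299
Terminal value at year 5: TV = D_5×(1+g_2)/(r−g_2) = 23842.23081/0.081 = 294348.52857
P_0 = D_1/(1+r)^1 + D_2/(1+r)^2 + D_3/(1+r)^3 + D_4/(1+r)^4 + D_5/(1+r)^5 + TV/(1+r)^5
    = 16596.11212 + 15920.86343 + 15273.08870 + 14651.67008 + 14055.53522 + 177863.25435 = 254360.52390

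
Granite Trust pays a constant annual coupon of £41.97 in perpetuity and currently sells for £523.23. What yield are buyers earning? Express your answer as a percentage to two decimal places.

8.02%

P = C/r ⇒ r = C/P = £41.97/£523.23 = 0.080213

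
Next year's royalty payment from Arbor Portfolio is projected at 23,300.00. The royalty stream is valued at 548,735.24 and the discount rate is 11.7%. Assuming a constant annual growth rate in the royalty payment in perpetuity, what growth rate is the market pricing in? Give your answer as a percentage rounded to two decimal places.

7.45%

P = D₁/(r−g) ⇒ g = r − D₁/P = 0.117 − 23,300.00/548,735.24 = 0.074539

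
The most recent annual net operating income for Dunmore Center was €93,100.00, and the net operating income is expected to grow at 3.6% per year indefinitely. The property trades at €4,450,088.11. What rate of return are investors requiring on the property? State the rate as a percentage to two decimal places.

D₁ = €93,100.00 × 1.036 = €96,451.6000
P = D₁/(r − g) ⇒ r = D₁/P + g = €96,451.6000/€4,450,088.11 + 0.036 = 0.021674 + 0.036 = 0.057674

5.77%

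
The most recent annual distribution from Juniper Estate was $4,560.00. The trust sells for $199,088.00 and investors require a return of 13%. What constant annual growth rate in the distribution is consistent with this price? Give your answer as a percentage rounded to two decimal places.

P = D₀(1+g)/(r−g) ⇒ P(r−g) = D₀(1+g) ⇒ g(P+D₀) = P·r − D₀
g = (P·r − D₀)/(P + D₀) = ($199,088.00×0.13 − $4,560.00) / ($199,088.00 + $4,560.00) = 0.104698

10.47%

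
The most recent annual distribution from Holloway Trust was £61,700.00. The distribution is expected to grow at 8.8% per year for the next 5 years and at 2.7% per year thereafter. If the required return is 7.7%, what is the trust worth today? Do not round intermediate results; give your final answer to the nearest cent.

£1651455.08

D_1 = 67129.60000
D_2 = 73037.00480
D_3 = 79464.26122
D_4 = 86457.11621
D_5 = 94065.34244
Terminal value at year 5: TV = D_5×(1+g_2)/(r−g_2) = 96605.10668/0.05 = 1932102.13364
P_0 = D_1/(1+r)^1 + D_2/(1+r)^2 + D_3/(1+r)^3 + D_4/(1+r)^4 + D_5/(1+r)^5 + TV/(1+r)^5
    = 62330.17642 + 62966.78917 + 63609.90401 + 64259.58734 + 64915.90625 + 1333372.71428 = 1651455.07747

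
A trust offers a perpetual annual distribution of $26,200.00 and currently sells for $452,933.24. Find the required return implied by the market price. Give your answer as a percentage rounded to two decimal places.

5.78%

P = C/r ⇒ r = C/P = $26,200.00/$452,933.24 = 0.057845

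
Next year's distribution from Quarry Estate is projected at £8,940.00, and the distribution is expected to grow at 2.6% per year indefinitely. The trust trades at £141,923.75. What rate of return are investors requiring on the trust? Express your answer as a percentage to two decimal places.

P = D₁/(r − g) ⇒ r = D₁/P + g = £8,940.0000/£141,923.75 + 0.026 = 0.062992 + 0.026 = 0.088992

8.90%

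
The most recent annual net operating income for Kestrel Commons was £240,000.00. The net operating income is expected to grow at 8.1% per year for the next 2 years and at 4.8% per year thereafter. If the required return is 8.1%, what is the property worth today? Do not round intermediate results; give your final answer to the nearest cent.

D_1 = 259440.00000
D_2 = 280454.64000
Terminal value at year 2: TV = D_2×(1+g_2)/(r−g_2) = 293916.46272/0.033 = 8906559.47636
P_0 = D_1/(1+r)^1 + D_2/(1+r)^2 + TV/(1+r)^2
    = 240000.00000 + 240000.00000 + 7621818.18182 = 8101818.18182

£8101818.18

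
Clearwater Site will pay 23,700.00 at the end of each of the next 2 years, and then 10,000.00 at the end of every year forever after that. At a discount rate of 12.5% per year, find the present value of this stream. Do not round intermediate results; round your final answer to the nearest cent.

103002.47

PV of 2-year annuity: 23,700.00 × [1 − (1+0.125)^−2] / 0.125 = 39792.59259
Perpetuity value at year 2: 10,000.00 / 0.125 = 80000.00000
PV of perpetuity: 80000.00000 / (1+0.125)^2 = 63209.87654
Total PV = 39792.59259 + 63209.87654 = 103002.46914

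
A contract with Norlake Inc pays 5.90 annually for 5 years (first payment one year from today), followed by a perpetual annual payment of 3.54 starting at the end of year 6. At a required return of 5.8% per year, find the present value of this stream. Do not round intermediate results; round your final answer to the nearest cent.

PV of 5-year annuity: 5.90 × [1 − (1+0.058)^−5] / 0.058 = 24.98875
Perpetuity value at year 5: 3.54 / 0.058 = 61.03448
PV of perpetuity: 61.03448 / (1+0.058)^5 = 46.04123
Total PV = 24.98875 + 46.04123 = 71.02998

71.03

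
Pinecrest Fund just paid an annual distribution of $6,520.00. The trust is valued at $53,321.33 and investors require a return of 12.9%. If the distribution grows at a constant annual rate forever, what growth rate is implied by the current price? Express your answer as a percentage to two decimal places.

0.60%

P = D₀(1+g)/(r−g) ⇒ P(r−g) = D₀(1+g) ⇒ g(P+D₀) = P·r − D₀
g = (P·r − D₀)/(P + D₀) = ($53,321.33×0.129 − $6,520.00) / ($53,321.33 + $6,520.00) = 0.005990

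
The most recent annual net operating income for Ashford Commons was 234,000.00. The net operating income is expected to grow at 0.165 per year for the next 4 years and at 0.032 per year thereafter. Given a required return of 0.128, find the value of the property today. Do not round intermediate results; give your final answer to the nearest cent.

D_1 = 272610.00000
D_2 = 317590.65000
D_3 = 369993.10725
D_4 = 431041.96995
Terminal value at year 4: TV = D_4×(1+g_2)/(r−g_2) = 444835.31298/0.096 = 4633701.17692
P_0 = D_1/(1+r)^1 + D_2/(1+r)^2 + D_3/(1+r)^3 + D_4/(1+r)^4 + TV/(1+r)^4
    = 241675.53191 + 249602.83216 + 257790.15911 + 266246.04198 + 2862144.95133 = 3877459.51649

3877459.52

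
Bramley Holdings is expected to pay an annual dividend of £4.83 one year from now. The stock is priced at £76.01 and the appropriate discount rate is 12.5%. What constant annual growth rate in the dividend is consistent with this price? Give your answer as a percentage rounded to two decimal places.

6.15%

P = D₁/(r−g) ⇒ g = r − D₁/P = 0.125 − £4.83/£76.01 = 0.061456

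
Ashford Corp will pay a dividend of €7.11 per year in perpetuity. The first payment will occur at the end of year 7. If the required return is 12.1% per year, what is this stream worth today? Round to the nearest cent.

€29.61

Value at end of year 6: C / r = €7.11 / 0.121 = €58.7603
Discount to today: PV = €58.7603 / (1 + 0.121)^6 = €58.7603 / 1.984420 = €29.61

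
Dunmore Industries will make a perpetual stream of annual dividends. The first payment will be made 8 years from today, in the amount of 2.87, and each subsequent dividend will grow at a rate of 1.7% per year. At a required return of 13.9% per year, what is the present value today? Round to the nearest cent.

Value at end of year 7: C₁ / (r − g) = 2.87 / (0.139 − 0.017) = 23.5246
Discount to today: PV = 23.5246 / (1 + 0.139)^7 = 23.5246 / 2.486944 = 9.46

9.46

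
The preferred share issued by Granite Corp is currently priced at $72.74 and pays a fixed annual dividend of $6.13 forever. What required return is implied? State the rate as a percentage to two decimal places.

8.43%

P = C/r ⇒ r = C/P = $6.13/$72.74 = 0.084273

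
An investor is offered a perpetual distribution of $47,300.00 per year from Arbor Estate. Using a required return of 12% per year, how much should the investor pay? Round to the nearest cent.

$394166.67

Level perpetuity: PV = C / r = $47,300.00 / 0.12 = $394,166.67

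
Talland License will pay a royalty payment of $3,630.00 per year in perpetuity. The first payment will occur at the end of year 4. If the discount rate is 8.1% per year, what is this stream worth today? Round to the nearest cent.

Value at end of year 3: C / r = $3,630.00 / 0.081 = $44,814.8148
Discount to today: PV = $44,814.8148 / (1 + 0.081)^3 = $44,814.8148 / 1.263214 = $35,476.81

$35476.81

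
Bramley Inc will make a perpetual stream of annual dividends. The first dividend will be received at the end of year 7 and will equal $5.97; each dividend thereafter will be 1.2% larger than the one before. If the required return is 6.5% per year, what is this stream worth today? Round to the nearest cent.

$77.20

Value at end of year 6: C₁ / (r − g) = $5.97 / (0.065 − 0.012) = $112.6415
Discount to today: PV = $112.6415 / (1 + 0.065)^6 = $112.6415 / 1.459142 = $77.20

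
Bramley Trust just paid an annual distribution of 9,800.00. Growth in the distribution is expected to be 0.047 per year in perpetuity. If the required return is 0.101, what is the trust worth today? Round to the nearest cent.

190011.11

D₁ = D₀ × (1 + g) = 9,800.00 × 1.047 = 10,260.6000
Growing perpetuity: P = D₁ / (r − g) = 10,260.6000 / (0.101 − 0.047) = 190,011.11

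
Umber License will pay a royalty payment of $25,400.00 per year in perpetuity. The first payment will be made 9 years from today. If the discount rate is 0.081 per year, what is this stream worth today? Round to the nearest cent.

$168167.92

Value at end of year 8: C / r = $25,400.00 / 0.081 = $313,580.2469
Discount to today: PV = $313,580.2469 / (1 + 0.081)^8 = $313,580.2469 / 1.864685 = $168,167.92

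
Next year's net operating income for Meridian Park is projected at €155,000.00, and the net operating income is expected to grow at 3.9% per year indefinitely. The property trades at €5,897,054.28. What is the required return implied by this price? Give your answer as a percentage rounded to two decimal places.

6.53%

P = D₁/(r − g) ⇒ r = D₁/P + g = €155,000.0000/€5,897,054.28 + 0.039 = 0.026284 + 0.039 = 0.065284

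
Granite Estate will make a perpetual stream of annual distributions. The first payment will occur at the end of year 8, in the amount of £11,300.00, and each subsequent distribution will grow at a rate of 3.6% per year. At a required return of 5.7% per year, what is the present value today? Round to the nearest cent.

£365034.77

Value at end of year 7: C₁ / (r − g) = £11,300.00 / (0.057 − 0.036) = £538,095.2381
Discount to today: PV = £538,095.2381 / (1 + 0.057)^7 = £538,095.2381 / 1.474093 = £365,034.77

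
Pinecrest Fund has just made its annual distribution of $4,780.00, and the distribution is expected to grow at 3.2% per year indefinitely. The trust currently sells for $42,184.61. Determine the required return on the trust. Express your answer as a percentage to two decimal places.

D₁ = $4,780.00 × 1.032 = $4,932.9600
P = D₁/(r − g) ⇒ r = D₁/P + g = $4,932.9600/$42,184.61 + 0.032 = 0.116937 + 0.032 = 0.148937

14.89%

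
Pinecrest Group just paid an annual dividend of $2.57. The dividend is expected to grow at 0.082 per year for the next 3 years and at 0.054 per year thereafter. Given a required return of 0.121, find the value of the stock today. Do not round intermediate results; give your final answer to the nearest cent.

D_1 = 2.78074
D_2 = 3.00876
D_3 = 3.25548
Terminal value at year 3: TV = D_3×(1+g_2)/(r−g_2) = 3.43127/0.067 = 51.21306
P_0 = D_1/(1+r)^1 + D_2/(1+r)^2 + D_3/(1+r)^3 + TV/(1+r)^3
    = 2.48059 + 2.39429 + 2.31099 + 36.35498 = 43.54084

$43.54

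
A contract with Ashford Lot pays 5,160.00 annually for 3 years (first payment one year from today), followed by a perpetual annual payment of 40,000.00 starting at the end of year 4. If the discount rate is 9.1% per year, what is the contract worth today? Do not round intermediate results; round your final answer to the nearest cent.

PV of 3-year annuity: 5,160.00 × [1 − (1+0.091)^−3] / 0.091 = 13038.23708
Perpetuity value at year 3: 40,000.00 / 0.091 = 439560.43956
PV of perpetuity: 439560.43956 / (1+0.091)^3 = 338488.83431
Total PV = 13038.23708 + 338488.83431 = 351527.07139

351527.07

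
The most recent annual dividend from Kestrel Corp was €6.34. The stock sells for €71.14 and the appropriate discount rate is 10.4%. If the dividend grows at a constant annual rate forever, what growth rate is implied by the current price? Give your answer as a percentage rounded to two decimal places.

P = D₀(1+g)/(r−g) ⇒ P(r−g) = D₀(1+g) ⇒ g(P+D₀) = P·r − D₀
g = (P·r − D₀)/(P + D₀) = (€71.14×0.104 − €6.34) / (€71.14 + €6.34) = 0.013662

1.37%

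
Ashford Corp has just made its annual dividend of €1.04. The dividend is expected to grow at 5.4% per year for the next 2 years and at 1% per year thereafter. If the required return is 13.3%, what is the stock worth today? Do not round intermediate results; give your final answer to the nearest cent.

€9.26

D_1 = 1.09616
D_2 = 1.15535
Terminal value at year 2: TV = D_2×(1+g_2)/(r−g_2) = 1.16691/0.123 = 9.48704
P_0 = D_1/(1+r)^1 + D_2/(1+r)^2 + TV/(1+r)^2
    = 0.96748 + 0.90003 + 7.39045 = 9.25796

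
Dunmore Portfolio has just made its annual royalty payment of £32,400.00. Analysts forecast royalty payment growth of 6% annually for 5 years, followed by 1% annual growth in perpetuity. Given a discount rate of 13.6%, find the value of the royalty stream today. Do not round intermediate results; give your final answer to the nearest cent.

D_1 = 34344.00000
D_2 = 36404.64000
D_3 = 38588.91840
D_4 = 40904.25350
D_5 = 43358.50871
Terminal value at year 5: TV = D_5×(1+g_2)/(r−g_2) = 43792.09380/0.126 = 347556.30001
P_0 = D_1/(1+r)^1 + D_2/(1+r)^2 + D_3/(1+r)^3 + D_4/(1+r)^4 + D_5/(1+r)^5 + TV/(1+r)^5
    = 30232.39437 + 28209.80460 + 26322.52894 + 24561.51468 + 22918.31476 + 183710.30082 = 315954.85817

£315954.86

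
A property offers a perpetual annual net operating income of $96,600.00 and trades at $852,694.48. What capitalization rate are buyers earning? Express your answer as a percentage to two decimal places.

11.33%

P = C/r ⇒ r = C/P = $96,600.00/$852,694.48 = 0.113288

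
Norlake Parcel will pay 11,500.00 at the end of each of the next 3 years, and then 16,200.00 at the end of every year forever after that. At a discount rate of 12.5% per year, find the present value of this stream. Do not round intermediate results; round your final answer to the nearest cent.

PV of 3-year annuity: 11,500.00 × [1 − (1+0.125)^−3] / 0.125 = 27385.45953
Perpetuity value at year 3: 16,200.00 / 0.125 = 129600.00000
PV of perpetuity: 129600.00000 / (1+0.125)^3 = 91022.22222
Total PV = 27385.45953 + 91022.22222 = 118407.68176

118407.68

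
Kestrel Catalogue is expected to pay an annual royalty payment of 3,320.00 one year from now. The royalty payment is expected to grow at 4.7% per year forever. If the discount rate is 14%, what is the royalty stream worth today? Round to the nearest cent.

35698.92

Growing perpetuity: P = D₁ / (r − g) = 3,320.0000 / (0.14 − 0.047) = 35,698.92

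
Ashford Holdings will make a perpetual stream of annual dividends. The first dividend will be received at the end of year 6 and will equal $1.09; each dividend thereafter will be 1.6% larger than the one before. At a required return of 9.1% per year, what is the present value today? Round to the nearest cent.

$9.40

Value at end of year 5: C₁ / (r − g) = $1.09 / (0.091 − 0.016) = $14.5333
Discount to today: PV = $14.5333 / (1 + 0.091)^5 = $14.5333 / 1.545695 = $9.40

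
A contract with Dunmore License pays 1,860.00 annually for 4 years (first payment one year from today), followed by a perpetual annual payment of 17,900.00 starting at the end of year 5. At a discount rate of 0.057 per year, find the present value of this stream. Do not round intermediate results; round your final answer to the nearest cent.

258070.84

PV of 4-year annuity: 1,860.00 × [1 − (1+0.057)^−4] / 0.057 = 6489.61934
Perpetuity value at year 4: 17,900.00 / 0.057 = 314035.08772
PV of perpetuity: 314035.08772 / (1+0.057)^4 = 251581.22420
Total PV = 6489.61934 + 251581.22420 = 258070.84354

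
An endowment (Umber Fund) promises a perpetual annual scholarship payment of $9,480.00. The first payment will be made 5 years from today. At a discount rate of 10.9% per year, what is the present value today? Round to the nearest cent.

Value at end of year 4: C / r = $9,480.00 / 0.109 = $86,972.4771
Discount to today: PV = $86,972.4771 / (1 + 0.109)^4 = $86,972.4771 / 1.512607 = $57,498.39

$57498.39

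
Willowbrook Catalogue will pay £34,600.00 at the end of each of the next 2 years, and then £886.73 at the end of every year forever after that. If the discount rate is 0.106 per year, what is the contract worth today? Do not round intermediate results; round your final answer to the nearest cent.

£66408.26

PV of 2-year annuity: £34,600.00 × [1 − (1+0.106)^−2] / 0.106 = 59569.53523
Perpetuity value at year 2: £886.73 / 0.106 = 8365.37736
PV of perpetuity: 8365.37736 / (1+0.106)^2 = 6838.72724
Total PV = 59569.53523 + 6838.72724 = 66408.26248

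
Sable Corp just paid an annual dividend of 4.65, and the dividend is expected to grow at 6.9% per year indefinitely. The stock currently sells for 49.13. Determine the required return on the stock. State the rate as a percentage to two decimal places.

D₁ = 4.65 × 1.069 = 4.9709
P = D₁/(r − g) ⇒ r = D₁/P + g = 4.9709/49.13 + 0.069 = 0.101177 + 0.069 = 0.170177

17.02%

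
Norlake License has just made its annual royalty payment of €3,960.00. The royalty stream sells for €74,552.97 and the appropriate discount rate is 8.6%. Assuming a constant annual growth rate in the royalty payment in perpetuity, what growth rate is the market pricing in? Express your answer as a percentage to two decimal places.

P = D₀(1+g)/(r−g) ⇒ P(r−g) = D₀(1+g) ⇒ g(P+D₀) = P·r − D₀
g = (P·r − D₀)/(P + D₀) = (€74,552.97×0.086 − €3,960.00) / (€74,552.97 + €3,960.00) = 0.031225

3.12%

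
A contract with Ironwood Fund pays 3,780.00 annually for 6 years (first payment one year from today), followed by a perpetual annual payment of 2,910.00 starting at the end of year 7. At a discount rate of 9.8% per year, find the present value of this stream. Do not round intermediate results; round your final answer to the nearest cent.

33505.27

PV of 6-year annuity: 3,780.00 × [1 − (1+0.098)^−6] / 0.098 = 16559.82496
Perpetuity value at year 6: 2,910.00 / 0.098 = 29693.87755
PV of perpetuity: 29693.87755 / (1+0.098)^6 = 16945.44088
Total PV = 16559.82496 + 16945.44088 = 33505.26583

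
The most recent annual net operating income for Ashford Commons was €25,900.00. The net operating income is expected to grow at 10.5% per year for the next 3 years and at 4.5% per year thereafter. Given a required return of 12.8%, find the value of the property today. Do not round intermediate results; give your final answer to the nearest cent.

€381121.54

D_1 = 28619.50000
D_2 = 31624.54750
D_3 = 34945.12499
Terminal value at year 3: TV = D_3×(1+g_2)/(r−g_2) = 36517.65561/0.083 = 439971.75436
P_0 = D_1/(1+r)^1 + D_2/(1+r)^2 + D_3/(1+r)^3 + TV/(1+r)^3
    = 25371.89716 + 24854.56238 + 24347.77609 + 306547.30138 = 381121.53702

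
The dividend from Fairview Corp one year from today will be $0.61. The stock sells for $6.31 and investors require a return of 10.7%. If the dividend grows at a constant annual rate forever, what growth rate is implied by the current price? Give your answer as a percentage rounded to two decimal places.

P = D₁/(r−g) ⇒ g = r − D₁/P = 0.107 − $0.61/$6.31 = 0.010328

1.03%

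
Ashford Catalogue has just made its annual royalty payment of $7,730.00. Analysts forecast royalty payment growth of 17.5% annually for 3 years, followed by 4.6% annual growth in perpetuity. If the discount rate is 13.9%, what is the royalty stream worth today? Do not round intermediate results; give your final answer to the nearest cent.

D_1 = 9082.75000
D_2 = 10672.23125
D_3 = 12539.87172
Terminal value at year 3: TV = D_3×(1+g_2)/(r−g_2) = 13116.70582/0.093 = 141039.84750
P_0 = D_1/(1+r)^1 + D_2/(1+r)^2 + D_3/(1+r)^3 + TV/(1+r)^3
    = 7974.31958 + 8226.36129 + 8486.36919 + 95448.84060 = 120135.89066

$120135.89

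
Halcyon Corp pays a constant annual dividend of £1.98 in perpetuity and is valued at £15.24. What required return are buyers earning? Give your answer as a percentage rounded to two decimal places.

12.99%

P = C/r ⇒ r = C/P = £1.98/£15.24 = 0.129921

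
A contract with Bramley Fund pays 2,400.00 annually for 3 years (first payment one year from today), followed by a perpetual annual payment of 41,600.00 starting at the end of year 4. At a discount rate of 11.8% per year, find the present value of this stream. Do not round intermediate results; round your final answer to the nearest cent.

PV of 3-year annuity: 2,400.00 × [1 − (1+0.118)^−3] / 0.118 = 5784.26410
Perpetuity value at year 3: 41,600.00 / 0.118 = 352542.37288
PV of perpetuity: 352542.37288 / (1+0.118)^3 = 252281.79518
Total PV = 5784.26410 + 252281.79518 = 258066.05928

258066.06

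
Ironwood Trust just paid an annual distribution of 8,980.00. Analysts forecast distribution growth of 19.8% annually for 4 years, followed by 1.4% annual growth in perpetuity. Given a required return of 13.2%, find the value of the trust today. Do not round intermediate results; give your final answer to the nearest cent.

D_1 = 10758.04000
D_2 = 12888.13192
D_3 = 15439.98204
D_4 = 18497.09848
Terminal value at year 4: TV = D_4×(1+g_2)/(r−g_2) = 18756.05786/0.118 = 158949.64291
P_0 = D_1/(1+r)^1 + D_2/(1+r)^2 + D_3/(1+r)^3 + D_4/(1+r)^4 + TV/(1+r)^4
    = 9503.56890 + 10057.66391 + 10644.06481 + 11264.65516 + 96799.66385 = 138269.61664

138269.62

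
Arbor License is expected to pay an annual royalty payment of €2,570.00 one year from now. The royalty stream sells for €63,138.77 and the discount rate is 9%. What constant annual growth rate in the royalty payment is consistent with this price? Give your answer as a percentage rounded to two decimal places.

4.93%

P = D₁/(r−g) ⇒ g = r − D₁/P = 0.09 − €2,570.00/€63,138.77 = 0.049296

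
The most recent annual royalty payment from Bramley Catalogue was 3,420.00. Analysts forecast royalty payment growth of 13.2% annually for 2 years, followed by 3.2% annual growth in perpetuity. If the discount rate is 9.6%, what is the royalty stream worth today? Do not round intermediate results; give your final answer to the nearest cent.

D_1 = 3871.44000
D_2 = 4382.47008
Terminal value at year 2: TV = D_2×(1+g_2)/(r−g_2) = 4522.70912/0.064 = 70667.33004
P_0 = D_1/(1+r)^1 + D_2/(1+r)^2 + TV/(1+r)^2
    = 3532.33577 + 3648.36139 + 58829.82747 = 66010.52464

66010.52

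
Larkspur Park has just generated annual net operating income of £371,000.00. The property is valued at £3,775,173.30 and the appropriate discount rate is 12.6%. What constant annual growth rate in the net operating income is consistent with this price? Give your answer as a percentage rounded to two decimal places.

2.52%

P = D₀(1+g)/(r−g) ⇒ P(r−g) = D₀(1+g) ⇒ g(P+D₀) = P·r − D₀
g = (P·r − D₀)/(P + D₀) = (£3,775,173.30×0.126 − £371,000.00) / (£3,775,173.30 + £371,000.00) = 0.025245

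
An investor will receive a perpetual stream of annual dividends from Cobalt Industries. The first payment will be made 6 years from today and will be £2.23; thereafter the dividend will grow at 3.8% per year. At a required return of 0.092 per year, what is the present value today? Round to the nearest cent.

£26.59

Value at end of year 5: C₁ / (r − g) = £2.23 / (0.092 − 0.038) = £41.2963
Discount to today: PV = £41.2963 / (1 + 0.092)^5 = £41.2963 / 1.552792 = £26.59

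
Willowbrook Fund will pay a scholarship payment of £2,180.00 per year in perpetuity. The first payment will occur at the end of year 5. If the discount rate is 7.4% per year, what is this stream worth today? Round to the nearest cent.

£22141.53

Value at end of year 4: C / r = £2,180.00 / 0.074 = £29,459.4595
Discount to today: PV = £29,459.4595 / (1 + 0.074)^4 = £29,459.4595 / 1.330507 = £22,141.53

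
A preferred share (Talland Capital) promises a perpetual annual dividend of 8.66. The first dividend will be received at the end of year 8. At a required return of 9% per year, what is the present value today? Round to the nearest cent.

52.64

Value at end of year 7: C / r = 8.66 / 0.09 = 96.2222
Discount to today: PV = 96.2222 / (1 + 0.09)^7 = 96.2222 / 1.828039 = 52.64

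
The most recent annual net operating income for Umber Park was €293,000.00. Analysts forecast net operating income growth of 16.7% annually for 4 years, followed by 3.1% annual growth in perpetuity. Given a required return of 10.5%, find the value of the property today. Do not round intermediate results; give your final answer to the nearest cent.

€6424307.09

D_1 = 341931.00000
D_2 = 399033.47700
D_3 = 465672.06766
D_4 = 543439.30296
Terminal value at year 4: TV = D_4×(1+g_2)/(r−g_2) = 560285.92135/0.074 = 7571431.36959
P_0 = D_1/(1+r)^1 + D_2/(1+r)^2 + D_3/(1+r)^3 + D_4/(1+r)^4 + TV/(1+r)^4
    = 309439.81900 + 326802.05319 + 345138.45799 + 364503.69273 + 5078423.07039 = 6424307.09331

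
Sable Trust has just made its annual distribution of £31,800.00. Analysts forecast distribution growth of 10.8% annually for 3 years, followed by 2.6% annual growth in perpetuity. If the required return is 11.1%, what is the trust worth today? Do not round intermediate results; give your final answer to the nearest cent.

D_1 = 35234.40000
D_2 = 39039.71520
D_3 = 43256.00444
Terminal value at year 3: TV = D_3×(1+g_2)/(r−g_2) = 44380.66056/0.085 = 522125.41832
P_0 = D_1/(1+r)^1 + D_2/(1+r)^2 + D_3/(1+r)^3 + TV/(1+r)^3
    = 31714.13141 + 31628.49469 + 31543.08922 + 380743.64162 = 475629.35695

£475629.36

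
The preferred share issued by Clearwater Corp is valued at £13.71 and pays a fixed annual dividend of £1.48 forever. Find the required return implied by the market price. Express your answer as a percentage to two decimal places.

10.80%

P = C/r ⇒ r = C/P = £1.48/£13.71 = 0.107950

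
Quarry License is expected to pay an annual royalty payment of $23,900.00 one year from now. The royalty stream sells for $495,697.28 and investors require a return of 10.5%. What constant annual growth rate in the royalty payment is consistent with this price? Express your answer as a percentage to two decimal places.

5.68%

P = D₁/(r−g) ⇒ g = r − D₁/P = 0.105 − $23,900.00/$495,697.28 = 0.056785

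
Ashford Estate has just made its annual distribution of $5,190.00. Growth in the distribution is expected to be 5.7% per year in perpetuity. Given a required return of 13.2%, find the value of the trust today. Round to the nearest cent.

$73144.40

D₁ = D₀ × (1 + g) = $5,190.00 × 1.057 = $5,485.8300
Growing perpetuity: P = D₁ / (r − g) = $5,485.8300 / (0.132 − 0.057) = $73,144.40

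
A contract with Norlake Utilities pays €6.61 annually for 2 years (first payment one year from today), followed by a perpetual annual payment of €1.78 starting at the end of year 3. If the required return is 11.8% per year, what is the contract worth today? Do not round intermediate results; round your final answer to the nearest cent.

€23.27

PV of 2-year annuity: €6.61 × [1 − (1+0.118)^−2] / 0.118 = 11.20067
Perpetuity value at year 2: €1.78 / 0.118 = 15.08475
PV of perpetuity: 15.08475 / (1+0.118)^2 = 12.06853
Total PV = 11.20067 + 12.06853 = 23.26920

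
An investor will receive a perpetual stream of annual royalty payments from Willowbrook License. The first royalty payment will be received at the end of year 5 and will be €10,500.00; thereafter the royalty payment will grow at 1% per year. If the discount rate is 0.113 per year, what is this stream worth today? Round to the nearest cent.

€66431.10

Value at end of year 4: C₁ / (r − g) = €10,500.00 / (0.113 − 0.01) = €101,941.7476
Discount to today: PV = €101,941.7476 / (1 + 0.113)^4 = €101,941.7476 / 1.534549 = €66,431.10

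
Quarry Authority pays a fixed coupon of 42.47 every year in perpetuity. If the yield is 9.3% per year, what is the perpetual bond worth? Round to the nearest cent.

Level perpetuity: PV = C / r = 42.47 / 0.093 = 456.67

456.67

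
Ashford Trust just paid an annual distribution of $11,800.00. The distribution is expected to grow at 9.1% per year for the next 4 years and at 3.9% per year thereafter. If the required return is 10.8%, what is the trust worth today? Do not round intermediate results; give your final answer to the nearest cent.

$212444.77

D_1 = 12873.80000
D_2 = 14045.31580
D_3 = 15323.43954
D_4 = 16717.87254
Terminal value at year 4: TV = D_4×(1+g_2)/(r−g_2) = 17369.86956/0.069 = 251737.24007
P_0 = D_1/(1+r)^1 + D_2/(1+r)^2 + D_3/(1+r)^3 + D_4/(1+r)^4 + TV/(1+r)^4
    = 11618.95307 + 11440.68393 + 11265.14997 + 11092.30923 + 167027.67080 = 212444.76700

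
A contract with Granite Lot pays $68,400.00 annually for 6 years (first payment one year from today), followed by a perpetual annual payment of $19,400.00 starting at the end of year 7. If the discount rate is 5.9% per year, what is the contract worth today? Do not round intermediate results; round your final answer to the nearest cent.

PV of 6-year annuity: $68,400.00 × [1 − (1+0.059)^−6] / 0.059 = 337404.34080
Perpetuity value at year 6: $19,400.00 / 0.059 = 328813.55932
PV of perpetuity: 328813.55932 / (1+0.059)^6 = 233117.00652
Total PV = 337404.34080 + 233117.00652 = 570521.34732

$570521.35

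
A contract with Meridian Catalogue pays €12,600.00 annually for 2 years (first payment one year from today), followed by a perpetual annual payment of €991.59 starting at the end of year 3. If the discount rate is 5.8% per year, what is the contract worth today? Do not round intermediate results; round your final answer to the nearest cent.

€38438.95

PV of 2-year annuity: €12,600.00 × [1 − (1+0.058)^−2] / 0.058 = 23165.65478
Perpetuity value at year 2: €991.59 / 0.058 = 17096.37931
PV of perpetuity: 17096.37931 / (1+0.058)^2 = 15273.29744
Total PV = 23165.65478 + 15273.29744 = 38438.95222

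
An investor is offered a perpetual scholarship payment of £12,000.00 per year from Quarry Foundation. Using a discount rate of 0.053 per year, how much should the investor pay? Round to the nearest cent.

Level perpetuity: PV = C / r = £12,000.00 / 0.053 = £226,415.09

£226415.09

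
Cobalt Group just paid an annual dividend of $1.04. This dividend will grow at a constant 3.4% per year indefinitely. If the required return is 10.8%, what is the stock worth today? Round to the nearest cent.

D₁ = D₀ × (1 + g) = $1.04 × 1.034 = $1.0754
Growing perpetuity: P = D₁ / (r − g) = $1.0754 / (0.108 − 0.034) = $14.53

$14.53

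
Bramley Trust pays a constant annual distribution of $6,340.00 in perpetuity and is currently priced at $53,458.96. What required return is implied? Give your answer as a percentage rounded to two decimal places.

P = C/r ⇒ r = C/P = $6,340.00/$53,458.96 = 0.118596

11.86%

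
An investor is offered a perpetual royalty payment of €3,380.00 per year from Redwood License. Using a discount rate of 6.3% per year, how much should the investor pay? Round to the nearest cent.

€53650.79

Level perpetuity: PV = C / r = €3,380.00 / 0.063 = €53,650.79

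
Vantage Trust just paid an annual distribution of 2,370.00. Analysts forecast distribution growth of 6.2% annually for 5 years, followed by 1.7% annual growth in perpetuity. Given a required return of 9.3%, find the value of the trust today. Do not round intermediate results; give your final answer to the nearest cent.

D_1 = 2516.94000
D_2 = 2672.99028
D_3 = 2838.71568
D_4 = 3014.71605
D_5 = 3201.62844
Terminal value at year 5: TV = D_5×(1+g_2)/(r−g_2) = 3256.05613/0.076 = 42842.84379
P_0 = D_1/(1+r)^1 + D_2/(1+r)^2 + D_3/(1+r)^3 + D_4/(1+r)^4 + D_5/(1+r)^5 + TV/(1+r)^5
    = 2302.78134 + 2237.46915 + 2174.00936 + 2112.34945 + 2052.43835 + 27464.86576 = 38343.91340

38343.91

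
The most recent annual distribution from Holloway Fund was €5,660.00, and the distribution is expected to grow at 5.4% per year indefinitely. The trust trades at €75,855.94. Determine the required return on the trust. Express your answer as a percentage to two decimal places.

D₁ = €5,660.00 × 1.054 = €5,965.6400
P = D₁/(r − g) ⇒ r = D₁/P + g = €5,965.6400/€75,855.94 + 0.054 = 0.078644 + 0.054 = 0.132644

13.26%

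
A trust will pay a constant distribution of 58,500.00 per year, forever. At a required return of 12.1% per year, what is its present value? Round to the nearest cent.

Level perpetuity: PV = C / r = 58,500.00 / 0.121 = 483,471.07

483471.07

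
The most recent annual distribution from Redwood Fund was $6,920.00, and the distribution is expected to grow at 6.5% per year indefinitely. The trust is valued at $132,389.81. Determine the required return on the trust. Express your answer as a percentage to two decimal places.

D₁ = $6,920.00 × 1.065 = $7,369.8000
P = D₁/(r − g) ⇒ r = D₁/P + g = $7,369.8000/$132,389.81 + 0.065 = 0.055667 + 0.065 = 0.120667

12.07%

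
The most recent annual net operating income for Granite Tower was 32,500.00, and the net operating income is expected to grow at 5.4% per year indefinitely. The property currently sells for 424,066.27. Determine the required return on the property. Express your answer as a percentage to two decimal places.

13.48%

D₁ = 32,500.00 × 1.054 = 34,255.0000
P = D₁/(r − g) ⇒ r = D₁/P + g = 34,255.0000/424,066.27 + 0.054 = 0.080777 + 0.054 = 0.134777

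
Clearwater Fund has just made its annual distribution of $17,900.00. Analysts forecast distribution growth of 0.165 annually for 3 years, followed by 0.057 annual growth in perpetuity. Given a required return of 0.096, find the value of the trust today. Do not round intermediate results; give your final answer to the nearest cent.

$643402.13

D_1 = 20853.50000
D_2 = 24294.32750
D_3 = 28302.89154
Terminal value at year 3: TV = D_3×(1+g_2)/(r−g_2) = 29916.15636/0.039 = 767080.93218
P_0 = D_1/(1+r)^1 + D_2/(1+r)^2 + D_3/(1+r)^3 + TV/(1+r)^3
    = 19026.91606 + 20224.77847 + 21498.05376 + 582652.38016 = 643402.12845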